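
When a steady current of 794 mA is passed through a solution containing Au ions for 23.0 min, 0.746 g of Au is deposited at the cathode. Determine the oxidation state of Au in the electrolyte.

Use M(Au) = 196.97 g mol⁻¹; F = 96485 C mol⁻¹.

+3

Q = I·t = 0.7940 A × 1380.0 s = 1096 C, so n(e⁻) = 1096/96485 = 0.01136 mol.
n(Au) deposited = 0.746 / 196.97 = 0.003787 mol.
Electrons per atom = n(e⁻)/n(Au) = 0.01136 / 0.003787 = 3.00 ≈ 3, so the ion is Au³⁺.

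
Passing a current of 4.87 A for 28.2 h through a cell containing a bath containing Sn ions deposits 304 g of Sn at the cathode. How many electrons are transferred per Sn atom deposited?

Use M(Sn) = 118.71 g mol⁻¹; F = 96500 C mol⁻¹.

Q = I·t = 4.870 A × 101520 s = 494400 C, so n(e⁻) = 494400/96500 = 5.123 mol.
n(Sn) deposited = 304 / 118.71 = 2.561 mol.
Electrons per atom = n(e⁻)/n(Sn) = 5.123 / 2.561 = 2.00 ≈ 2, so the ion is Sn²⁺.

2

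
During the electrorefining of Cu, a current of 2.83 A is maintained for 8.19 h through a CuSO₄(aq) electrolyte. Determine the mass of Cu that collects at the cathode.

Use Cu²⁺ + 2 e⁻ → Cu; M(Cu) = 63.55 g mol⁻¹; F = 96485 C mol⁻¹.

Q = I·t = 2.830 A × 29484 s = 83440 C.
n(e⁻) = Q/F = 83440 / 96485 = 0.8648 mol.
Cu²⁺ + 2 e⁻ → Cu, so n(Cu) = n(e⁻)/2 = 0.4324 mol.
m = n·M = 0.4324 × 63.55 = 27.5 g.

27.5 g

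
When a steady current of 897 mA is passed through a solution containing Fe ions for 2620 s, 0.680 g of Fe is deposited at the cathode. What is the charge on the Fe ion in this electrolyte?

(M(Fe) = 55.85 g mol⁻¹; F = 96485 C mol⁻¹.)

Q = I·t = 0.8970 A × 2620.0 s = 2350 C, so n(e⁻) = 2350/96485 = 0.02436 mol.
n(Fe) deposited = 0.680 / 55.85 = 0.01218 mol.
Electrons per atom = n(e⁻)/n(Fe) = 0.02436 / 0.01218 = 2.00 ≈ 2, so the ion is Fe²⁺.

+2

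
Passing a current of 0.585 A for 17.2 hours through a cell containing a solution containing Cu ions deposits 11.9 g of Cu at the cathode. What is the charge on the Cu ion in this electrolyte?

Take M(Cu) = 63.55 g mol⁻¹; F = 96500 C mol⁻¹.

+2

Q = I·t = 0.5850 A × 61920 s = 36220 C, so n(e⁻) = 36220/96500 = 0.3754 mol.
n(Cu) deposited = 11.9 / 63.55 = 0.1873 mol.
Electrons per atom = n(e⁻)/n(Cu) = 0.3754 / 0.1873 = 2.00 ≈ 2, so the ion is Cu²⁺.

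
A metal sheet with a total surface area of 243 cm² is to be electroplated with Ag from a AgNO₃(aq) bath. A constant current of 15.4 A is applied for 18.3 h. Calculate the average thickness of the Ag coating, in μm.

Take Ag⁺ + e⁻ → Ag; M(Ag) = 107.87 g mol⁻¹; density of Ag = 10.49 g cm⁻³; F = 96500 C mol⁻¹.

Q = I·t = 15.40 × 65880 = 1015000 C; n(e⁻) = 10.51 mol.
n(Ag) = n(e⁻)/1 = 10.51 mol, so m = 10.51 × 107.87 = 1134 g.
Volume = m/ρ = 1134 / 10.49 = 108.1 cm³.
Thickness = V/A = 108.1 / 243 = 0.445 cm = 4450 μm.

4450 μm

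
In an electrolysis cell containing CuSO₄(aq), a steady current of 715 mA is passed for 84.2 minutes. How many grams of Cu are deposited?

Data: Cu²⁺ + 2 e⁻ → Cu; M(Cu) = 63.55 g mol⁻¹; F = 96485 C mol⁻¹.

Q = I·t = 0.7150 A × 5052.0 s = 3612 C.
n(e⁻) = Q/F = 3612 / 96485 = 0.03744 mol.
Cu²⁺ + 2 e⁻ → Cu, so n(Cu) = n(e⁻)/2 = 0.01872 mol.
m = n·M = 0.01872 × 63.55 = 1.19 g.

1.19 g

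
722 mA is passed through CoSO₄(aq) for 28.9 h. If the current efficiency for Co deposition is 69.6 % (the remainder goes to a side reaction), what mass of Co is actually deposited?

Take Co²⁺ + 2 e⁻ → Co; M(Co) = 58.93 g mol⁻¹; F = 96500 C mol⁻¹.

Q = I·t = 0.7220 × 104040 = 75120 C.
n(e⁻) = 75120/96500 = 0.7784 mol; theoretically n(Co) = 0.7784/2 = 0.3892 mol, m_theo = 22.94 g.
At 69.6 % efficiency, m_actual = 0.696 × 22.94 = 16.0 g.

16.0 g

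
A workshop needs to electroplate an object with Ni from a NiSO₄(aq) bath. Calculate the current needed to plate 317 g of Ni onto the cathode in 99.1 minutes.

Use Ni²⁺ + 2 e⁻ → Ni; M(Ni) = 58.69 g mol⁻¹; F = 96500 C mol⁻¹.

175 A

n(Ni) = 317 / 58.69 = 5.401 mol.
n(e⁻) = 2 × 5.401 = 10.80 mol.
Q = n(e⁻)·F = 10.80 × 96500 = 1042000 C.
I = Q/t = 1042000 / 5946.0 s = 175 A.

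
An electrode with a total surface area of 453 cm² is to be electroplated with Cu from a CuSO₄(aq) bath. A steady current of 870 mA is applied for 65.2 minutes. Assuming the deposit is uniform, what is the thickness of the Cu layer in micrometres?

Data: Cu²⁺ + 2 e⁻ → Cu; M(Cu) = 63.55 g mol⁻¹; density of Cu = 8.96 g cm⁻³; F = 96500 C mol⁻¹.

2.76 μm

Q = I·t = 0.8700 × 3912.0 = 3403 C; n(e⁻) = 0.03527 mol.
n(Cu) = n(e⁻)/2 = 0.01763 mol, so m = 0.01763 × 63.55 = 1.121 g.
Volume = m/ρ = 1.121 / 8.96 = 0.1251 cm³.
Thickness = V/A = 0.1251 / 453 = 2.76 × 10⁻⁴ cm = 2.76 μm.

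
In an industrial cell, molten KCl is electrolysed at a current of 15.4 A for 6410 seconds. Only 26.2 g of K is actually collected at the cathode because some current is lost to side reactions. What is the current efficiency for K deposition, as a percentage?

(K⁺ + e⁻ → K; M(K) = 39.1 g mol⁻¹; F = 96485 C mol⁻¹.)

Q = I·t = 15.40 × 6410.0 = 98710 C; n(e⁻) = 98710/96485 = 1.023 mol.
Theoretical n(K) = n(e⁻)/1 = 1.023 mol, i.e. m_theo = 1.023 × 39.1 = 40.00 g.
Efficiency = m_actual / m_theo = 26.2 / 40.00 = 65.5 %.

65.5 %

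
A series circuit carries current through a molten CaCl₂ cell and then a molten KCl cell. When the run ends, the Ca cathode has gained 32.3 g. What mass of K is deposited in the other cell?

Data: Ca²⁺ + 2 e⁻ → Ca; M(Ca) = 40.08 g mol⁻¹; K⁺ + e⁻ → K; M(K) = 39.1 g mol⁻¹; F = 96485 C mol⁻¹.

63.0 g

n(Ca) = 32.3 / 40.08 = 0.8059 mol.
Since Ca²⁺ + 2 e⁻ → Ca, n(e⁻) passed = 2 × 0.8059 = 1.612 mol.
Cells in series carry the same charge, so the same 1.612 mol of electrons passes through cell 2.
K⁺ + e⁻ → K, so n(K) = 1.612 / 1 = 1.612 mol.
m(K) = 1.612 × 39.1 = 63.0 g.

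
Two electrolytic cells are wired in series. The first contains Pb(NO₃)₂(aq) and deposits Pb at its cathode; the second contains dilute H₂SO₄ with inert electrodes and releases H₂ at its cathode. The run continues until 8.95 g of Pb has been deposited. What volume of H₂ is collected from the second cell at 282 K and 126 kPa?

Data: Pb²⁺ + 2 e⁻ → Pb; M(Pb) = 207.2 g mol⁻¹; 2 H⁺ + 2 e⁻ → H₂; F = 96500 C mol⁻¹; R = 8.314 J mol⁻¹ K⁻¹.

0.804 L

n(Pb) = 8.95 / 207.2 = 0.04319 mol, so n(e⁻) = 2 × 0.04319 = 0.08639 mol.
The cells are in series, so the same 0.08639 mol of electrons passes through the second cell.
2 H⁺ + 2 e⁻ → H₂ — 2 mol e⁻ per mol H₂, so n(H₂) = 0.08639/2 = 0.04319 mol.
V = nRT/P = (0.04319 × 8.314 × 282) / (126 × 10³) = 8.04 × 10⁻⁴ m³ = 0.804 L.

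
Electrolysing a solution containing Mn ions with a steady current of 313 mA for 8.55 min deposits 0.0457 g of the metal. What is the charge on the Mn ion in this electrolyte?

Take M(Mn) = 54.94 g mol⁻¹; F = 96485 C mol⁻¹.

+2

Q = I·t = 0.3130 A × 513.00 s = 160.6 C, so n(e⁻) = 160.6/96485 = 0.001664 mol.
n(Mn) deposited = 0.0457 / 54.94 = 0.0008318 mol.
Electrons per atom = n(e⁻)/n(Mn) = 0.001664 / 0.0008318 = 2.00 ≈ 2, so the ion is Mn²⁺.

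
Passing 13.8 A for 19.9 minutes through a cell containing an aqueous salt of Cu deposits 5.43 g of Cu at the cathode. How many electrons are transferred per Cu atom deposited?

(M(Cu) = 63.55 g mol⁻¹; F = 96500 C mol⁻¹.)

2

Q = I·t = 13.80 A × 1194.0 s = 16480 C, so n(e⁻) = 16480/96500 = 0.1707 mol.
n(Cu) deposited = 5.43 / 63.55 = 0.08544 mol.
Electrons per atom = n(e⁻)/n(Cu) = 0.1707 / 0.08544 = 2.00 ≈ 2, so the ion is Cu²⁺.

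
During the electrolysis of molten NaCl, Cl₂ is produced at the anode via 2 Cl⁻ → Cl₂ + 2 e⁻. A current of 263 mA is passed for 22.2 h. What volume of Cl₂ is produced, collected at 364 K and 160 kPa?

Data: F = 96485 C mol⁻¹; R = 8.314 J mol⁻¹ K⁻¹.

2.06 L

Q = I·t = 0.2630 A × 79920 s = 21020 C.
n(e⁻) = Q/F = 21020 / 96485 = 0.2178 mol.
2 electrons are transferred per Cl₂ molecule, so n(Cl₂) = 0.2178 / 2 = 0.1089 mol.
V = nRT/P = (0.1089 × 8.314 × 364) / (160 × 10³ Pa) = 0.00206 m³ = 2.06 L.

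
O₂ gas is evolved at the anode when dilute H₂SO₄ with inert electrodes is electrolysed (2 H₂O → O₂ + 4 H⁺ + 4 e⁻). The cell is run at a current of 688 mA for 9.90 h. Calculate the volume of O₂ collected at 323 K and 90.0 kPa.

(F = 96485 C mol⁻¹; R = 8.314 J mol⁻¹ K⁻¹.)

Q = I·t = 0.6880 A × 35640 s = 24520 C.
n(e⁻) = Q/F = 24520 / 96485 = 0.2541 mol.
4 electrons are transferred per O₂ molecule, so n(O₂) = 0.2541 / 4 = 0.06353 mol.
V = nRT/P = (0.06353 × 8.314 × 323) / (90.0 × 10³ Pa) = 0.00190 m³ = 1.90 L.

1.90 L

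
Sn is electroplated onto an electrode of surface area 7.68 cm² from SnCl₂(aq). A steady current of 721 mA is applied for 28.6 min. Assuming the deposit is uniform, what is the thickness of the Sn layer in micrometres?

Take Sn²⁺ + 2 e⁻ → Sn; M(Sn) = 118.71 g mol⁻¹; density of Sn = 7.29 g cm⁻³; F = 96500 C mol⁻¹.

Q = I·t = 0.7210 × 1716.0 = 1237 C; n(e⁻) = 0.01282 mol.
n(Sn) = n(e⁻)/2 = 0.006411 mol, so m = 0.006411 × 118.71 = 0.7610 g.
Volume = m/ρ = 0.7610 / 7.29 = 0.1044 cm³.
Thickness = V/A = 0.1044 / 7.68 = 0.0136 cm = 136 μm.

136 μm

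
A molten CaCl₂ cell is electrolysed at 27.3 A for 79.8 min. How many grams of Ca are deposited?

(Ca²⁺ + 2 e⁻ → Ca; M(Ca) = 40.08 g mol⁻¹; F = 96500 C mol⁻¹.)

Q = I·t = 27.30 A × 4788.0 s = 130700 C.
n(e⁻) = Q/F = 130700 / 96500 = 1.355 mol.
Ca²⁺ + 2 e⁻ → Ca, so n(Ca) = n(e⁻)/2 = 0.6773 mol.
m = n·M = 0.6773 × 40.08 = 27.1 g.

27.1 g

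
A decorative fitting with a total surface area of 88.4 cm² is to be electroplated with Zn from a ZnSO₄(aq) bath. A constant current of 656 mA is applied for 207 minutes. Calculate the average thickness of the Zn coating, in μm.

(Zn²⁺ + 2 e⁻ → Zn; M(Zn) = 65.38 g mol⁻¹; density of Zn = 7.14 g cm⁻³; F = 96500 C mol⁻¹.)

43.7 μm

Q = I·t = 0.6560 × 12420 = 8148 C; n(e⁻) = 0.08443 mol.
n(Zn) = n(e⁻)/2 = 0.04222 mol, so m = 0.04222 × 65.38 = 2.760 g.
Volume = m/ρ = 2.760 / 7.14 = 0.3866 cm³.
Thickness = V/A = 0.3866 / 88.4 = 0.00437 cm = 43.7 μm.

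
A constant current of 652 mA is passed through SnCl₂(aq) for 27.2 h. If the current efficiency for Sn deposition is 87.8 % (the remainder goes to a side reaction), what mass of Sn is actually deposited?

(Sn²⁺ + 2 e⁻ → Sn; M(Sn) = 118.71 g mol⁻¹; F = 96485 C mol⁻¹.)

34.5 g

Q = I·t = 0.6520 × 97920 = 63840 C.
n(e⁻) = 63840/96485 = 0.6617 mol; theoretically n(Sn) = 0.6617/2 = 0.3308 mol, m_theo = 39.28 g.
At 87.8 % efficiency, m_actual = 0.878 × 39.28 = 34.5 g.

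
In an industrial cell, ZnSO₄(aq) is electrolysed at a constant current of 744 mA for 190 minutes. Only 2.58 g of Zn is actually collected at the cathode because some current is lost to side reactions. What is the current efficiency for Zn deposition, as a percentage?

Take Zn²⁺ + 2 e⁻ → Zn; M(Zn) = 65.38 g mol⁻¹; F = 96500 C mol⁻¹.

Q = I·t = 0.7440 × 11400 = 8482 C; n(e⁻) = 8482/96500 = 0.08789 mol.
Theoretical n(Zn) = n(e⁻)/2 = 0.04395 mol, i.e. m_theo = 0.04395 × 65.38 = 2.873 g.
Efficiency = m_actual / m_theo = 2.58 / 2.873 = 89.8 %.

89.8 %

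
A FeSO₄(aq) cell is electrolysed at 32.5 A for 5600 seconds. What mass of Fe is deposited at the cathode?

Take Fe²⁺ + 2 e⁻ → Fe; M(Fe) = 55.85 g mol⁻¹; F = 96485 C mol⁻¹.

52.7 g

Q = I·t = 32.50 A × 5600.0 s = 182000 C.
n(e⁻) = Q/F = 182000 / 96485 = 1.886 mol.
Fe²⁺ + 2 e⁻ → Fe, so n(Fe) = n(e⁻)/2 = 0.9432 mol.
m = n·M = 0.9432 × 55.85 = 52.7 g.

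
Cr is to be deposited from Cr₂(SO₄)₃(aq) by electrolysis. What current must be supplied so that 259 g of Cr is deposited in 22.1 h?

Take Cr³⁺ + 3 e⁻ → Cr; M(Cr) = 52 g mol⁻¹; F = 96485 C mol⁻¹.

n(Cr) = 259 / 52 = 4.981 mol.
n(e⁻) = 3 × 4.981 = 14.94 mol.
Q = n(e⁻)·F = 14.94 × 96485 = 1442000 C.
I = Q/t = 1442000 / 79560 s = 18.1 A.

18.1 A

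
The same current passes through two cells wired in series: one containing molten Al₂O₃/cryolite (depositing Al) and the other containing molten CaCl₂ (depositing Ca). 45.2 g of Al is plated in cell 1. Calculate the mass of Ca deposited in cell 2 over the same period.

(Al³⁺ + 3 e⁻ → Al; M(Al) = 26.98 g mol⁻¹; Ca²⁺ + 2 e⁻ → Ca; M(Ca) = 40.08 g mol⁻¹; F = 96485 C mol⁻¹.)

101 g

n(Al) = 45.2 / 26.98 = 1.675 mol.
Since Al³⁺ + 3 e⁻ → Al, n(e⁻) passed = 3 × 1.675 = 5.026 mol.
Cells in series carry the same charge, so the same 5.026 mol of electrons passes through cell 2.
Ca²⁺ + 2 e⁻ → Ca, so n(Ca) = 5.026 / 2 = 2.513 mol.
m(Ca) = 2.513 × 40.08 = 101 g.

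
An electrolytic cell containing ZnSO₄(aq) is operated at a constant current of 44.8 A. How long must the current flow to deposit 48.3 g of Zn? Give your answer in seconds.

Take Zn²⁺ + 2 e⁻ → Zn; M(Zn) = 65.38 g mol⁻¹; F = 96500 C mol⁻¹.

n(Zn) = m/M = 48.3 / 65.38 = 0.7388 mol.
Each Zn atom requires 2 electrons, so n(e⁻) = 2 × 0.7388 = 1.478 mol.
Q = n(e⁻)·F = 1.478 × 96500 = 142600 C.
t = Q/I = 142600 / 44.80 A = 3183 s.

3180 s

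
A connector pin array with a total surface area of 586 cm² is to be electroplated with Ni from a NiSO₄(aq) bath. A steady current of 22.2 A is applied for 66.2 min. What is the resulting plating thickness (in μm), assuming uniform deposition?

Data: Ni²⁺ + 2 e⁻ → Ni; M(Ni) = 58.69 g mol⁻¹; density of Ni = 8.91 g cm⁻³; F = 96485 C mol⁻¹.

51.4 μm

Q = I·t = 22.20 × 3972.0 = 88180 C; n(e⁻) = 0.9139 mol.
n(Ni) = n(e⁻)/2 = 0.4570 mol, so m = 0.4570 × 58.69 = 26.82 g.
Volume = m/ρ = 26.82 / 8.91 = 3.010 cm³.
Thickness = V/A = 3.010 / 586 = 0.00514 cm = 51.4 μm.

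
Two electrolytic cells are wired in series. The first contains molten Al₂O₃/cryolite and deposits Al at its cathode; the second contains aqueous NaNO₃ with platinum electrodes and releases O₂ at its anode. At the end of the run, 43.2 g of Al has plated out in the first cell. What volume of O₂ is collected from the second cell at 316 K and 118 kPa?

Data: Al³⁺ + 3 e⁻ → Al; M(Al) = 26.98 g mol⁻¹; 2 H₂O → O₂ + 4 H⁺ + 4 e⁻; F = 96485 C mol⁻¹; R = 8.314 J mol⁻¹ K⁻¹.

26.7 L

n(Al) = 43.2 / 26.98 = 1.601 mol, so n(e⁻) = 3 × 1.601 = 4.804 mol.
The cells are in series, so the same 4.804 mol of electrons passes through the second cell.
2 H₂O → O₂ + 4 H⁺ + 4 e⁻ — 4 mol e⁻ per mol O₂, so n(O₂) = 4.804/4 = 1.201 mol.
V = nRT/P = (1.201 × 8.314 × 316) / (118 × 10³) = 0.0267 m³ = 26.7 L.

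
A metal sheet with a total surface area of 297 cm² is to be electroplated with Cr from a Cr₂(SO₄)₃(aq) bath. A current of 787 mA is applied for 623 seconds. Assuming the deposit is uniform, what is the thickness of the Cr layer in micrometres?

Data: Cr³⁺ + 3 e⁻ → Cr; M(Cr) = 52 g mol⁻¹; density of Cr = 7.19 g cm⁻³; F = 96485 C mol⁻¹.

0.412 μm

Q = I·t = 0.7870 × 623.00 = 490.3 C; n(e⁻) = 0.005082 mol.
n(Cr) = n(e⁻)/3 = 0.001694 mol, so m = 0.001694 × 52 = 0.08808 g.
Volume = m/ρ = 0.08808 / 7.19 = 0.01225 cm³.
Thickness = V/A = 0.01225 / 297 = 4.12 × 10⁻⁵ cm = 0.412 μm.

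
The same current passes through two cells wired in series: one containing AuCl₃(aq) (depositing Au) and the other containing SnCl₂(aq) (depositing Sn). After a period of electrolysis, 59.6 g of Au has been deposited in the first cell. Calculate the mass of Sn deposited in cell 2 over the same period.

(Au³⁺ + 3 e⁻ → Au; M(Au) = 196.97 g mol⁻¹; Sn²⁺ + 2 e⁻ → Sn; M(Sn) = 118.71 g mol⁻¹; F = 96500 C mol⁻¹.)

n(Au) = 59.6 / 196.97 = 0.3026 mol.
Since Au³⁺ + 3 e⁻ → Au, n(e⁻) passed = 3 × 0.3026 = 0.9078 mol.
Cells in series carry the same charge, so the same 0.9078 mol of electrons passes through cell 2.
Sn²⁺ + 2 e⁻ → Sn, so n(Sn) = 0.9078 / 2 = 0.4539 mol.
m(Sn) = 0.4539 × 118.71 = 53.9 g.

53.9 g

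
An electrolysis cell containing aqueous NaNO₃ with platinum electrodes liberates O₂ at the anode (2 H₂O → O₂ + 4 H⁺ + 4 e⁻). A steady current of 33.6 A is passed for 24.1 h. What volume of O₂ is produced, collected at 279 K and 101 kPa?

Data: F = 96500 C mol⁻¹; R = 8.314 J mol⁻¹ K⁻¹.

173 L

Q = I·t = 33.60 A × 86760 s = 2915000 C.
n(e⁻) = Q/F = 2915000 / 96500 = 30.21 mol.
4 electrons are transferred per O₂ molecule, so n(O₂) = 30.21 / 4 = 7.552 mol.
V = nRT/P = (7.552 × 8.314 × 279) / (101 × 10³ Pa) = 0.173 m³ = 173 L.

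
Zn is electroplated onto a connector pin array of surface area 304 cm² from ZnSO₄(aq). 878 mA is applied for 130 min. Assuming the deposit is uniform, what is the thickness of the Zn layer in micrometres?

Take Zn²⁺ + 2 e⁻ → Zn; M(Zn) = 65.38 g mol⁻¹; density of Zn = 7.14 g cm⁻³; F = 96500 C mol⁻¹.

10.7 μm

Q = I·t = 0.8780 × 7800.0 = 6848 C; n(e⁻) = 0.07097 mol.
n(Zn) = n(e⁻)/2 = 0.03548 mol, so m = 0.03548 × 65.38 = 2.320 g.
Volume = m/ρ = 2.320 / 7.14 = 0.3249 cm³.
Thickness = V/A = 0.3249 / 304 = 0.00107 cm = 10.7 μm.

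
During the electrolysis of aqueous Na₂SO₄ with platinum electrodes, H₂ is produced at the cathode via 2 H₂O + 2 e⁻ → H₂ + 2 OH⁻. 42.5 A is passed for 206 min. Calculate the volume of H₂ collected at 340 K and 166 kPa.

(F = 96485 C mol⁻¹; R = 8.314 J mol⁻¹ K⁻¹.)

46.4 L

Q = I·t = 42.50 A × 12360 s = 525300 C.
n(e⁻) = Q/F = 525300 / 96485 = 5.444 mol.
2 electrons are transferred per H₂ molecule, so n(H₂) = 5.444 / 2 = 2.722 mol.
V = nRT/P = (2.722 × 8.314 × 340) / (166 × 10³ Pa) = 0.0464 m³ = 46.4 L.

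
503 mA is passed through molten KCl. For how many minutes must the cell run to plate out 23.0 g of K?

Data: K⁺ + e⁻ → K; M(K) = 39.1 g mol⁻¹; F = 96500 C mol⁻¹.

1880 min

n(K) = m/M = 23.0 / 39.1 = 0.5882 mol.
Each K atom requires 1 electron, so n(e⁻) = 1 × 0.5882 = 0.5882 mol.
Q = n(e⁻)·F = 0.5882 × 96500 = 56760 C.
t = Q/I = 56760 / 0.5030 A = 112900 s = 1880 min.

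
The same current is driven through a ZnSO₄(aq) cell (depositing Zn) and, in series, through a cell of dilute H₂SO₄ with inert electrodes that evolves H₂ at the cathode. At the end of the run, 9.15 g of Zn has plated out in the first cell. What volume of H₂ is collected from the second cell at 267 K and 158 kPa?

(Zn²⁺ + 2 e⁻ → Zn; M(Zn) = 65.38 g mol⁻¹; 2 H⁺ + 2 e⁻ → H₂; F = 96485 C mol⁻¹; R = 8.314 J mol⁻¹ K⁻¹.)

n(Zn) = 9.15 / 65.38 = 0.1400 mol, so n(e⁻) = 2 × 0.1400 = 0.2799 mol.
The cells are in series, so the same 0.2799 mol of electrons passes through the second cell.
2 H⁺ + 2 e⁻ → H₂ — 2 mol e⁻ per mol H₂, so n(H₂) = 0.2799/2 = 0.1400 mol.
V = nRT/P = (0.1400 × 8.314 × 267) / (158 × 10³) = 0.00197 m³ = 1.97 L.

1.97 L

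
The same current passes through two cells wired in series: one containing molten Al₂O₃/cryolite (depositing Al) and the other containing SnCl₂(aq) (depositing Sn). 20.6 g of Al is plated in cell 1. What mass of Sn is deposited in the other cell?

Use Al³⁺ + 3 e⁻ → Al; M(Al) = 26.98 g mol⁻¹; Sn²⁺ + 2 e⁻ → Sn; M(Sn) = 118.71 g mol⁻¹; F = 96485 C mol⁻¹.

136 g

n(Al) = 20.6 / 26.98 = 0.7635 mol.
Since Al³⁺ + 3 e⁻ → Al, n(e⁻) passed = 3 × 0.7635 = 2.291 mol.
Cells in series carry the same charge, so the same 2.291 mol of electrons passes through cell 2.
Sn²⁺ + 2 e⁻ → Sn, so n(Sn) = 2.291 / 2 = 1.145 mol.
m(Sn) = 1.145 × 118.71 = 136 g.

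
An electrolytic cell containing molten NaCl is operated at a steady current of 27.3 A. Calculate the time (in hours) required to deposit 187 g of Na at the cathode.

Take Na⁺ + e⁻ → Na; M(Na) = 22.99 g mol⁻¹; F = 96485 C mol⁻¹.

7.99 h

n(Na) = m/M = 187 / 22.99 = 8.134 mol.
Each Na atom requires 1 electron, so n(e⁻) = 1 × 8.134 = 8.134 mol.
Q = n(e⁻)·F = 8.134 × 96485 = 784800 C.
t = Q/I = 784800 / 27.30 A = 28750 s = 7.99 h.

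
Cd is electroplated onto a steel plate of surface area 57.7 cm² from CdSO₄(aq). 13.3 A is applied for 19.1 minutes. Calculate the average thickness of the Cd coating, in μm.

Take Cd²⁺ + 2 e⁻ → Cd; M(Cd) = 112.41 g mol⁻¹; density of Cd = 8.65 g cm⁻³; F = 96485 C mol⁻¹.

Q = I·t = 13.30 × 1146.0 = 15240 C; n(e⁻) = 0.1580 mol.
n(Cd) = n(e⁻)/2 = 0.07899 mol, so m = 0.07899 × 112.41 = 8.879 g.
Volume = m/ρ = 8.879 / 8.65 = 1.026 cm³.
Thickness = V/A = 1.026 / 57.7 = 0.0178 cm = 178 μm.

178 μm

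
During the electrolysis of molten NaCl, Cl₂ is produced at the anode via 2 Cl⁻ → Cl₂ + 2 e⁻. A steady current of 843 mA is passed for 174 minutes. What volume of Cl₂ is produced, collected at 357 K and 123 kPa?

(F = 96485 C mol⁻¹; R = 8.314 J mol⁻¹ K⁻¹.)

Q = I·t = 0.8430 A × 10440 s = 8801 C.
n(e⁻) = Q/F = 8801 / 96485 = 0.09122 mol.
2 electrons are transferred per Cl₂ molecule, so n(Cl₂) = 0.09122 / 2 = 0.04561 mol.
V = nRT/P = (0.04561 × 8.314 × 357) / (123 × 10³ Pa) = 0.00110 m³ = 1.10 L.

1.10 L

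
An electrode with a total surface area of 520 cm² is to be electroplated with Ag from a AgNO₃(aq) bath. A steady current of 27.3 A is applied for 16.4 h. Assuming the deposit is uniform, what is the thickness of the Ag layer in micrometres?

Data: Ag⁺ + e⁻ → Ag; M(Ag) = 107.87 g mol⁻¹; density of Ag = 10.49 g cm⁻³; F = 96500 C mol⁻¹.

Q = I·t = 27.30 × 59040 = 1612000 C; n(e⁻) = 16.70 mol.
n(Ag) = n(e⁻)/1 = 16.70 mol, so m = 16.70 × 107.87 = 1802 g.
Volume = m/ρ = 1802 / 10.49 = 171.8 cm³.
Thickness = V/A = 171.8 / 520 = 0.330 cm = 3300 μm.

3300 μm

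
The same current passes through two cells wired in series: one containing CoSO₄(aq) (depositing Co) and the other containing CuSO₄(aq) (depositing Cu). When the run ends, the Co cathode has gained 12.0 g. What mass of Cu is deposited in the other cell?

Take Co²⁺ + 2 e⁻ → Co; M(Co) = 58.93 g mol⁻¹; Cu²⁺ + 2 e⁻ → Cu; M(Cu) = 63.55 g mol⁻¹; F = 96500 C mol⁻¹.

n(Co) = 12.0 / 58.93 = 0.2036 mol.
Since Co²⁺ + 2 e⁻ → Co, n(e⁻) passed = 2 × 0.2036 = 0.4073 mol.
Cells in series carry the same charge, so the same 0.4073 mol of electrons passes through cell 2.
Cu²⁺ + 2 e⁻ → Cu, so n(Cu) = 0.4073 / 2 = 0.2036 mol.
m(Cu) = 0.2036 × 63.55 = 12.9 g.

12.9 g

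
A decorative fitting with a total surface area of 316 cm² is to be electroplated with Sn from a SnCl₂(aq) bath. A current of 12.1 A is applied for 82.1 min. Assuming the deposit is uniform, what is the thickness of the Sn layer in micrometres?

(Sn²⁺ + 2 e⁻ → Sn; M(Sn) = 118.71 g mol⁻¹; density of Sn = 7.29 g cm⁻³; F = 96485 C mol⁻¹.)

Q = I·t = 12.10 × 4926.0 = 59600 C; n(e⁻) = 0.6178 mol.
n(Sn) = n(e⁻)/2 = 0.3089 mol, so m = 0.3089 × 118.71 = 36.67 g.
Volume = m/ρ = 36.67 / 7.29 = 5.030 cm³.
Thickness = V/A = 5.030 / 316 = 0.0159 cm = 159 μm.

159 μm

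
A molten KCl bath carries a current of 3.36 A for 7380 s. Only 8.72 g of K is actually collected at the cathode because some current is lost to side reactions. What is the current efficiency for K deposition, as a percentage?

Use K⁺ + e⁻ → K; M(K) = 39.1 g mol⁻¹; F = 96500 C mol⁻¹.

86.8 %

Q = I·t = 3.360 × 7380.0 = 24800 C; n(e⁻) = 24800/96500 = 0.2570 mol.
Theoretical n(K) = n(e⁻)/1 = 0.2570 mol, i.e. m_theo = 0.2570 × 39.1 = 10.05 g.
Efficiency = m_actual / m_theo = 8.72 / 10.05 = 86.8 %.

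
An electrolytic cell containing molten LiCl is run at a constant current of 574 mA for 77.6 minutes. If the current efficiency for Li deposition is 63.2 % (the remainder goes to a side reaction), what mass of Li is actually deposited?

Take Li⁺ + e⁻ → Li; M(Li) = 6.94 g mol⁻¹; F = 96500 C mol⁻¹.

Q = I·t = 0.5740 × 4656.0 = 2673 C.
n(e⁻) = 2673/96500 = 0.02769 mol; theoretically n(Li) = 0.02769/1 = 0.02769 mol, m_theo = 0.1922 g.
At 63.2 % efficiency, m_actual = 0.632 × 0.1922 = 0.121 g.

0.121 g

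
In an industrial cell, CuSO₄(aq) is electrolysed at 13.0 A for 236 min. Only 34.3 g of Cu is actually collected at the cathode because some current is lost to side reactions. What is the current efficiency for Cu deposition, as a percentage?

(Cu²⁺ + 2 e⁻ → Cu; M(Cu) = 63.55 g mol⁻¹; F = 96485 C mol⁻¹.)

56.6 %

Q = I·t = 13.00 × 14160 = 184100 C; n(e⁻) = 184100/96485 = 1.908 mol.
Theoretical n(Cu) = n(e⁻)/2 = 0.9539 mol, i.e. m_theo = 0.9539 × 63.55 = 60.62 g.
Efficiency = m_actual / m_theo = 34.3 / 60.62 = 56.6 %.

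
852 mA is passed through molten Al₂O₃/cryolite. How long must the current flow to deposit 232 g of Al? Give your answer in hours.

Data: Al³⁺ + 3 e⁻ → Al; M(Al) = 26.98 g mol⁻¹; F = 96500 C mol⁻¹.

n(Al) = m/M = 232 / 26.98 = 8.599 mol.
Each Al atom requires 3 electrons, so n(e⁻) = 3 × 8.599 = 25.80 mol.
Q = n(e⁻)·F = 25.80 × 96500 = 2489000 C.
t = Q/I = 2489000 / 0.8520 A = 2922000 s = 812 h.

812 h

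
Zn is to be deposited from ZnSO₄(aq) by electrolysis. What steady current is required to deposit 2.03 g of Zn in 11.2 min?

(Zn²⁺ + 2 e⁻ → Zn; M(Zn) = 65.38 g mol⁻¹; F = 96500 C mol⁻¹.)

8.92 A

n(Zn) = 2.03 / 65.38 = 0.03105 mol.
n(e⁻) = 2 × 0.03105 = 0.06210 mol.
Q = n(e⁻)·F = 0.06210 × 96500 = 5993 C.
I = Q/t = 5993 / 672.00 s = 8.92 A.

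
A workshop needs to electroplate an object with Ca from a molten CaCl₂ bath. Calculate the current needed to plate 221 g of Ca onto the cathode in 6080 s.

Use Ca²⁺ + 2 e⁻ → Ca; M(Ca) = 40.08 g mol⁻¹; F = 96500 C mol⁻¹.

175 A

n(Ca) = 221 / 40.08 = 5.514 mol.
n(e⁻) = 2 × 5.514 = 11.03 mol.
Q = n(e⁻)·F = 11.03 × 96500 = 1064000 C.
I = Q/t = 1064000 / 6080.0 s = 175 A.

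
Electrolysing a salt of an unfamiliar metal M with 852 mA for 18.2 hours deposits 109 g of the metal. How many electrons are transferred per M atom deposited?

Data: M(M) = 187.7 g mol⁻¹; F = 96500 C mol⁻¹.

1

Q = I·t = 0.8520 A × 65520 s = 55820 C, so n(e⁻) = 55820/96500 = 0.5785 mol.
n(M) deposited = 109 / 187.7 = 0.5807 mol.
Electrons per atom = n(e⁻)/n(M) = 0.5785 / 0.5807 = 0.996 ≈ 1, so the ion is M⁺.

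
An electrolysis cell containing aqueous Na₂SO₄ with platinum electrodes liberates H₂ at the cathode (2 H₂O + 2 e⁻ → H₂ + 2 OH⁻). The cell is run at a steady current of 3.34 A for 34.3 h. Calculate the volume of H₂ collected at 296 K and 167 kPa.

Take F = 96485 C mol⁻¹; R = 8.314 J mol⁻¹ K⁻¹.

31.5 L

Q = I·t = 3.340 A × 123480 s = 412400 C.
n(e⁻) = Q/F = 412400 / 96485 = 4.274 mol.
2 electrons are transferred per H₂ molecule, so n(H₂) = 4.274 / 2 = 2.137 mol.
V = nRT/P = (2.137 × 8.314 × 296) / (167 × 10³ Pa) = 0.0315 m³ = 31.5 L.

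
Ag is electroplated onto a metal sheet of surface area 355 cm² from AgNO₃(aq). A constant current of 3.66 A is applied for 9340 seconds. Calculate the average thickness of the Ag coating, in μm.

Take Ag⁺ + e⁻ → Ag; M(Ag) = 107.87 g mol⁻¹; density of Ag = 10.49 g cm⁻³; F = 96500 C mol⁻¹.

103 μm

Q = I·t = 3.660 × 9340.0 = 34180 C; n(e⁻) = 0.3542 mol.
n(Ag) = n(e⁻)/1 = 0.3542 mol, so m = 0.3542 × 107.87 = 38.21 g.
Volume = m/ρ = 38.21 / 10.49 = 3.643 cm³.
Thickness = V/A = 3.643 / 355 = 0.0103 cm = 103 μm.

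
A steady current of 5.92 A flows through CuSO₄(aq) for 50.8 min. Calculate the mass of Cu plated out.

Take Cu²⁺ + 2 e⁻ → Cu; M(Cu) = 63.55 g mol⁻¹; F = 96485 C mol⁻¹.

5.94 g

Q = I·t = 5.920 A × 3048.0 s = 18040 C.
n(e⁻) = Q/F = 18040 / 96485 = 0.1870 mol.
Cu²⁺ + 2 e⁻ → Cu, so n(Cu) = n(e⁻)/2 = 0.09351 mol.
m = n·M = 0.09351 × 63.55 = 5.94 g.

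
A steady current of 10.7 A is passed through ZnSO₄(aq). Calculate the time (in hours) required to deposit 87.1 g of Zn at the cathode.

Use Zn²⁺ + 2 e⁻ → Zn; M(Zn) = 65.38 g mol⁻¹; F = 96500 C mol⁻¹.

n(Zn) = m/M = 87.1 / 65.38 = 1.332 mol.
Each Zn atom requires 2 electrons, so n(e⁻) = 2 × 1.332 = 2.664 mol.
Q = n(e⁻)·F = 2.664 × 96500 = 257100 C.
t = Q/I = 257100 / 10.70 A = 24030 s = 6.67 h.

6.67 h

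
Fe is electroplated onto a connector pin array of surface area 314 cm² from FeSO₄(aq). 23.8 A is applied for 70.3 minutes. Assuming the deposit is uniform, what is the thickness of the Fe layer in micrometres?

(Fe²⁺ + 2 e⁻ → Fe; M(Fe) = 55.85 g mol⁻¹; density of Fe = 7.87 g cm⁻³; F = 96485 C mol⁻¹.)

Q = I·t = 23.80 × 4218.0 = 100400 C; n(e⁻) = 1.040 mol.
n(Fe) = n(e⁻)/2 = 0.5202 mol, so m = 0.5202 × 55.85 = 29.05 g.
Volume = m/ρ = 29.05 / 7.87 = 3.692 cm³.
Thickness = V/A = 3.692 / 314 = 0.0118 cm = 118 μm.

118 μm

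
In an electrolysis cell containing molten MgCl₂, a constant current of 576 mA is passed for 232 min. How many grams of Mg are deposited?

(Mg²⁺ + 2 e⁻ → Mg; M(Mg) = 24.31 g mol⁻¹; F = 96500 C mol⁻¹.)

Q = I·t = 0.5760 A × 13920 s = 8018 C.
n(e⁻) = Q/F = 8018 / 96500 = 0.08309 mol.
Mg²⁺ + 2 e⁻ → Mg, so n(Mg) = n(e⁻)/2 = 0.04154 mol.
m = n·M = 0.04154 × 24.31 = 1.01 g.

1.01 g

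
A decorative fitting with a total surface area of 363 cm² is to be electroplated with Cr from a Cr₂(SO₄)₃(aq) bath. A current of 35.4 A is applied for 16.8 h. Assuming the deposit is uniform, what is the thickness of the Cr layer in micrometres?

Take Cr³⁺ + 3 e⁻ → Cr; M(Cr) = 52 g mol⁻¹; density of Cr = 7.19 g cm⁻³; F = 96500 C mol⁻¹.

1470 μm

Q = I·t = 35.40 × 60480 = 2141000 C; n(e⁻) = 22.19 mol.
n(Cr) = n(e⁻)/3 = 7.395 mol, so m = 7.395 × 52 = 384.6 g.
Volume = m/ρ = 384.6 / 7.19 = 53.49 cm³.
Thickness = V/A = 53.49 / 363 = 0.147 cm = 1470 μm.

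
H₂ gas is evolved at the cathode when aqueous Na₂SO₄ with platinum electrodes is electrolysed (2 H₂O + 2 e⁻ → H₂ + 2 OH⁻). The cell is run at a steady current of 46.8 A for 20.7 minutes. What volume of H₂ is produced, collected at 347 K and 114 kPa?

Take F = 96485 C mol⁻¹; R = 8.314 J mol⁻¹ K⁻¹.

Q = I·t = 46.80 A × 1242.0 s = 58130 C.
n(e⁻) = Q/F = 58130 / 96485 = 0.6024 mol.
2 electrons are transferred per H₂ molecule, so n(H₂) = 0.6024 / 2 = 0.3012 mol.
V = nRT/P = (0.3012 × 8.314 × 347) / (114 × 10³ Pa) = 0.00762 m³ = 7.62 L.

7.62 L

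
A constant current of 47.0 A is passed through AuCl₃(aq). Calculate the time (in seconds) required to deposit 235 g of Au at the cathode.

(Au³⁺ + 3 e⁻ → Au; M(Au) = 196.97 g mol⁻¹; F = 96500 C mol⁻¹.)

7350 s

n(Au) = m/M = 235 / 196.97 = 1.193 mol.
Each Au atom requires 3 electrons, so n(e⁻) = 3 × 1.193 = 3.579 mol.
Q = n(e⁻)·F = 3.579 × 96500 = 345400 C.
t = Q/I = 345400 / 47.00 A = 7349 s.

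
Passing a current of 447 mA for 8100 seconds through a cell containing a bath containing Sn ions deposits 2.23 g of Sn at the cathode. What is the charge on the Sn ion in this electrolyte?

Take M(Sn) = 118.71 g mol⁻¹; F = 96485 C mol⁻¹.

+2

Q = I·t = 0.4470 A × 8100.0 s = 3621 C, so n(e⁻) = 3621/96485 = 0.03753 mol.
n(Sn) deposited = 2.23 / 118.71 = 0.01879 mol.
Electrons per atom = n(e⁻)/n(Sn) = 0.03753 / 0.01879 = 2.00 ≈ 2, so the ion is Sn²⁺.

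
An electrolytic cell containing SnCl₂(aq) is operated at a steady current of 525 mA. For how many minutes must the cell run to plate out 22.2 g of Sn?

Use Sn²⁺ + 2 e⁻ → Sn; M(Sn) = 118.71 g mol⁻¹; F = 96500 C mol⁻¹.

1150 min

n(Sn) = m/M = 22.2 / 118.71 = 0.1870 mol.
Each Sn atom requires 2 electrons, so n(e⁻) = 2 × 0.1870 = 0.3740 mol.
Q = n(e⁻)·F = 0.3740 × 96500 = 36090 C.
t = Q/I = 36090 / 0.5250 A = 68750 s = 1150 min.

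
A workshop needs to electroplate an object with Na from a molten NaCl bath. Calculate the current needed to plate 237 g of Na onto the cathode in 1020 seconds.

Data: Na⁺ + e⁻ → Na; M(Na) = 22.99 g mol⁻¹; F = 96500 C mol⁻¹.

n(Na) = 237 / 22.99 = 10.31 mol.
n(e⁻) = 1 × 10.31 = 10.31 mol.
Q = n(e⁻)·F = 10.31 × 96500 = 994800 C.
I = Q/t = 994800 / 1020.0 s = 975 A.

975 A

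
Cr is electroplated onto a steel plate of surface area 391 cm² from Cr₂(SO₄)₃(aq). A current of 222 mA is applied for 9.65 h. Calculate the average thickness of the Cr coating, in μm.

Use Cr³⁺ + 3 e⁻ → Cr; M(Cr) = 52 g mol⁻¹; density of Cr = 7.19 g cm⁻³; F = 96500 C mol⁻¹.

Q = I·t = 0.2220 × 34740 = 7712 C; n(e⁻) = 0.07992 mol.
n(Cr) = n(e⁻)/3 = 0.02664 mol, so m = 0.02664 × 52 = 1.385 g.
Volume = m/ρ = 1.385 / 7.19 = 0.1927 cm³.
Thickness = V/A = 0.1927 / 391 = 4.93 × 10⁻⁴ cm = 4.93 μm.

4.93 μm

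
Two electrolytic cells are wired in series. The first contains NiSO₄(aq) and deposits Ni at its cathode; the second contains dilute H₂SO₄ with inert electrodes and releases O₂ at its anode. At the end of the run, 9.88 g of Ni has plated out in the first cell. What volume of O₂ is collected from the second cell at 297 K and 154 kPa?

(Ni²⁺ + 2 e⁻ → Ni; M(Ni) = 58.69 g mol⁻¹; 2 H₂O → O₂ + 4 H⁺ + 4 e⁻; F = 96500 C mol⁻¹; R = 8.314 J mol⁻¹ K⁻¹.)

n(Ni) = 9.88 / 58.69 = 0.1683 mol, so n(e⁻) = 2 × 0.1683 = 0.3367 mol.
The cells are in series, so the same 0.3367 mol of electrons passes through the second cell.
2 H₂O → O₂ + 4 H⁺ + 4 e⁻ — 4 mol e⁻ per mol O₂, so n(O₂) = 0.3367/4 = 0.08417 mol.
V = nRT/P = (0.08417 × 8.314 × 297) / (154 × 10³) = 0.00135 m³ = 1.35 L.

1.35 L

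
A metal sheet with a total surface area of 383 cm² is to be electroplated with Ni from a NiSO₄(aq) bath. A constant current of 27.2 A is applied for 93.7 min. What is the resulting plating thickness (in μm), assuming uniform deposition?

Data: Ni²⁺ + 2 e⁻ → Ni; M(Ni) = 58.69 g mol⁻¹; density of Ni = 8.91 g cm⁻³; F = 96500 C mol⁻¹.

Q = I·t = 27.20 × 5622.0 = 152900 C; n(e⁻) = 1.585 mol.
n(Ni) = n(e⁻)/2 = 0.7923 mol, so m = 0.7923 × 58.69 = 46.50 g.
Volume = m/ρ = 46.50 / 8.91 = 5.219 cm³.
Thickness = V/A = 5.219 / 383 = 0.0136 cm = 136 μm.

136 μm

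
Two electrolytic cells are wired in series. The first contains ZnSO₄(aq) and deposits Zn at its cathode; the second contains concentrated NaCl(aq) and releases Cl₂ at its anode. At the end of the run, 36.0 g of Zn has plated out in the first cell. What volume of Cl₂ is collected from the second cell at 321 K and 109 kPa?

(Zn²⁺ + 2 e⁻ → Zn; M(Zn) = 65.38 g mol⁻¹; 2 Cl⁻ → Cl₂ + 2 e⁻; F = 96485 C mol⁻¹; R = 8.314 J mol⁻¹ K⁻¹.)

13.5 L

n(Zn) = 36.0 / 65.38 = 0.5506 mol, so n(e⁻) = 2 × 0.5506 = 1.101 mol.
The cells are in series, so the same 1.101 mol of electrons passes through the second cell.
2 Cl⁻ → Cl₂ + 2 e⁻ — 2 mol e⁻ per mol Cl₂, so n(Cl₂) = 1.101/2 = 0.5506 mol.
V = nRT/P = (0.5506 × 8.314 × 321) / (109 × 10³) = 0.0135 m³ = 13.5 L.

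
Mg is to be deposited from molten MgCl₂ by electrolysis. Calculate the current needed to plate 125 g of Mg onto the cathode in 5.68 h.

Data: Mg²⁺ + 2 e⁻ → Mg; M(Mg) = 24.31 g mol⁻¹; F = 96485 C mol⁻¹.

n(Mg) = 125 / 24.31 = 5.142 mol.
n(e⁻) = 2 × 5.142 = 10.28 mol.
Q = n(e⁻)·F = 10.28 × 96485 = 992200 C.
I = Q/t = 992200 / 20448 s = 48.5 A.

48.5 A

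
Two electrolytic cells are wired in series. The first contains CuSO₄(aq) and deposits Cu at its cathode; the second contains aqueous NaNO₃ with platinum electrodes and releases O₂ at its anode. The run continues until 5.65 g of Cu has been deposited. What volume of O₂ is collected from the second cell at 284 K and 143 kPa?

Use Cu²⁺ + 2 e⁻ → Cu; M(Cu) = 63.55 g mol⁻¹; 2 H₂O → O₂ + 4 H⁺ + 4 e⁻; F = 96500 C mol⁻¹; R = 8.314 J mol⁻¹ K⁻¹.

0.734 L

n(Cu) = 5.65 / 63.55 = 0.08891 mol, so n(e⁻) = 2 × 0.08891 = 0.1778 mol.
The cells are in series, so the same 0.1778 mol of electrons passes through the second cell.
2 H₂O → O₂ + 4 H⁺ + 4 e⁻ — 4 mol e⁻ per mol O₂, so n(O₂) = 0.1778/4 = 0.04445 mol.
V = nRT/P = (0.04445 × 8.314 × 284) / (143 × 10³) = 7.34 × 10⁻⁴ m³ = 0.734 L.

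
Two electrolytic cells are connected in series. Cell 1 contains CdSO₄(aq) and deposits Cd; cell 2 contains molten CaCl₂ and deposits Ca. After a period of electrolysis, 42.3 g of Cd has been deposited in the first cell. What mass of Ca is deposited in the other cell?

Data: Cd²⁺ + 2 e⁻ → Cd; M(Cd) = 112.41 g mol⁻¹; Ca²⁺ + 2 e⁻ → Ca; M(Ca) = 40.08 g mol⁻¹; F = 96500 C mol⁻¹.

n(Cd) = 42.3 / 112.41 = 0.3763 mol.
Since Cd²⁺ + 2 e⁻ → Cd, n(e⁻) passed = 2 × 0.3763 = 0.7526 mol.
Cells in series carry the same charge, so the same 0.7526 mol of electrons passes through cell 2.
Ca²⁺ + 2 e⁻ → Ca, so n(Ca) = 0.7526 / 2 = 0.3763 mol.
m(Ca) = 0.3763 × 40.08 = 15.1 g.

15.1 g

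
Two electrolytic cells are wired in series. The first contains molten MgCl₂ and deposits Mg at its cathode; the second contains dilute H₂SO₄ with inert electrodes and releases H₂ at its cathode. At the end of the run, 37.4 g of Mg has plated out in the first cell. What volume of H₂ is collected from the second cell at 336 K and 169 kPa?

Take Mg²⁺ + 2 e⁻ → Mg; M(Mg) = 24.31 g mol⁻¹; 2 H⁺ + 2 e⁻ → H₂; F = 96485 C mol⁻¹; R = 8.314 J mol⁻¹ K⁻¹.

25.4 L

n(Mg) = 37.4 / 24.31 = 1.538 mol, so n(e⁻) = 2 × 1.538 = 3.077 mol.
The cells are in series, so the same 3.077 mol of electrons passes through the second cell.
2 H⁺ + 2 e⁻ → H₂ — 2 mol e⁻ per mol H₂, so n(H₂) = 3.077/2 = 1.538 mol.
V = nRT/P = (1.538 × 8.314 × 336) / (169 × 10³) = 0.0254 m³ = 25.4 L.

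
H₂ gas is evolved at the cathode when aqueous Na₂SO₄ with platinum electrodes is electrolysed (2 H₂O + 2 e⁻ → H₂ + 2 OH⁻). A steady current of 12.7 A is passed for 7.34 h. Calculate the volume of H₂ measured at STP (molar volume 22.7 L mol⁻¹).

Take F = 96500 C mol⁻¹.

Q = I·t = 12.70 A × 26424 s = 335600 C.
n(e⁻) = Q/F = 335600 / 96500 = 3.478 mol.
2 electrons are transferred per H₂ molecule, so n(H₂) = 3.478 / 2 = 1.739 mol.
V = n × V_m = 1.739 × 22.7 = 39.5 L.

39.5 L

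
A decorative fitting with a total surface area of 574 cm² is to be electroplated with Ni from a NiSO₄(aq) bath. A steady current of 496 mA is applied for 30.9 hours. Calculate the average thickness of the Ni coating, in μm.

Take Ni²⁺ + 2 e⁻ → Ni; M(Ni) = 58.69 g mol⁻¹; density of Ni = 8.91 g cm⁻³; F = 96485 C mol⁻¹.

32.8 μm

Q = I·t = 0.4960 × 111240 = 55180 C; n(e⁻) = 0.5719 mol.
n(Ni) = n(e⁻)/2 = 0.2859 mol, so m = 0.2859 × 58.69 = 16.78 g.
Volume = m/ρ = 16.78 / 8.91 = 1.883 cm³.
Thickness = V/A = 1.883 / 574 = 0.00328 cm = 32.8 μm.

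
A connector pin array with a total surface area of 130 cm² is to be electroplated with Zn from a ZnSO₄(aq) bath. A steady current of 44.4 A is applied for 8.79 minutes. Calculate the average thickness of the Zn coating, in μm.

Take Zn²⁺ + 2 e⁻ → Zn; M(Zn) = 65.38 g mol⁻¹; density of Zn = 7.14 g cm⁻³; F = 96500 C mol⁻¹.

85.5 μm

Q = I·t = 44.40 × 527.40 = 23420 C; n(e⁻) = 0.2427 mol.
n(Zn) = n(e⁻)/2 = 0.1213 mol, so m = 0.1213 × 65.38 = 7.933 g.
Volume = m/ρ = 7.933 / 7.14 = 1.111 cm³.
Thickness = V/A = 1.111 / 130 = 0.00855 cm = 85.5 μm.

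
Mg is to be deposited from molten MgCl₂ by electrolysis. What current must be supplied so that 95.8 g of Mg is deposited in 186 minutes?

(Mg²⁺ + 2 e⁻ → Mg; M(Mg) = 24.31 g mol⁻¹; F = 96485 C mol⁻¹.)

68.1 A

n(Mg) = 95.8 / 24.31 = 3.941 mol.
n(e⁻) = 2 × 3.941 = 7.882 mol.
Q = n(e⁻)·F = 7.882 × 96485 = 760400 C.
I = Q/t = 760400 / 11160 s = 68.1 A.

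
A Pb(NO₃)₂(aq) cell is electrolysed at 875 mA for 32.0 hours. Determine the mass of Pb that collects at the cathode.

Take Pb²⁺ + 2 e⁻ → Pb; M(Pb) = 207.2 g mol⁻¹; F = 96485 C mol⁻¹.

Q = I·t = 0.8750 A × 115200 s = 100800 C.
n(e⁻) = Q/F = 100800 / 96485 = 1.045 mol.
Pb²⁺ + 2 e⁻ → Pb, so n(Pb) = n(e⁻)/2 = 0.5224 mol.
m = n·M = 0.5224 × 207.2 = 108 g.

108 g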